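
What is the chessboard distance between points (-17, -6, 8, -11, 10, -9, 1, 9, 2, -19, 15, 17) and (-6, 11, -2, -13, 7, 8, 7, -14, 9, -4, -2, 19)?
23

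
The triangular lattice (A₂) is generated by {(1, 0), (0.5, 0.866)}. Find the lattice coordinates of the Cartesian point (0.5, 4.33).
-2b₁ + 5b₂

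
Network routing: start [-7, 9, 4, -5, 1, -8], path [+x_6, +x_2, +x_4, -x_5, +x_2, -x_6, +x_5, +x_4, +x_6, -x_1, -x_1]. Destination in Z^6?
(-9, 11, 4, -3, 1, -7)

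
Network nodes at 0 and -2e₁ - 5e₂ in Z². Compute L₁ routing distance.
7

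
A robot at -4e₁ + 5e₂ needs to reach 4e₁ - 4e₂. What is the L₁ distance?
17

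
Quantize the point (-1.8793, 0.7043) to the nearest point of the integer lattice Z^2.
(-2, 1)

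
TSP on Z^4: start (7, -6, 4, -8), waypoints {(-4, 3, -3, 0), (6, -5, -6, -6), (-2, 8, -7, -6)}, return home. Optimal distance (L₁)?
88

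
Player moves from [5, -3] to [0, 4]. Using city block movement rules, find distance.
12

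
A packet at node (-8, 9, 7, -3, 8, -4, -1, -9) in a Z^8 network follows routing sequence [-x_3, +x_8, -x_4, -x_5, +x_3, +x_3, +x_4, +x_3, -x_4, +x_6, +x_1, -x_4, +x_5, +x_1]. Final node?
(-6, 9, 9, -5, 8, -3, -1, -8)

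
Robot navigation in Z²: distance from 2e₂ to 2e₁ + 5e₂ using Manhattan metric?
5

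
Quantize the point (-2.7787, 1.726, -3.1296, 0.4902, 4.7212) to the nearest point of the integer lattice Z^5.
(-3, 2, -3, 0, 5)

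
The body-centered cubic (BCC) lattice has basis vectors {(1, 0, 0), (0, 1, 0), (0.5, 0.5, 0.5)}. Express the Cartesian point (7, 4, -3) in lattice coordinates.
10b₁ + 7b₂ - 6b₃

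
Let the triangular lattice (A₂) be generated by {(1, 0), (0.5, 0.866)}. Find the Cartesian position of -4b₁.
(-4, 0)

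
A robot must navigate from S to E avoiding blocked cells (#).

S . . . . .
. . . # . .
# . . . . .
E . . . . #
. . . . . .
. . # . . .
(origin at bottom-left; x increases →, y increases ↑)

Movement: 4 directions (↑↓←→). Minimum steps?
5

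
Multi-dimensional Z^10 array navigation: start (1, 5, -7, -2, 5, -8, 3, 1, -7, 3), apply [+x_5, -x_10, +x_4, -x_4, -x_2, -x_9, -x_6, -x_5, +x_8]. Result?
(1, 4, -7, -2, 5, -9, 3, 2, -8, 2)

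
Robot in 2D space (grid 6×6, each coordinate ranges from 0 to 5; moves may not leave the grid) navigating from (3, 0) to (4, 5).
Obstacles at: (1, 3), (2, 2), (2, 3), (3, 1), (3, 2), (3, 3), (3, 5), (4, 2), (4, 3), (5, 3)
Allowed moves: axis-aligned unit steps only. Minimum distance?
12
(one shortest path: (3, 0) → (2, 0) → (1, 0) → (0, 0) → (0, 1) → (0, 2) → (0, 3) → (0, 4) → (1, 4) → (2, 4) → (3, 4) → (4, 4) → (4, 5))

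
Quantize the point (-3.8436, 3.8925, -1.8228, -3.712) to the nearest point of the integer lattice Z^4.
(-4, 4, -2, -4)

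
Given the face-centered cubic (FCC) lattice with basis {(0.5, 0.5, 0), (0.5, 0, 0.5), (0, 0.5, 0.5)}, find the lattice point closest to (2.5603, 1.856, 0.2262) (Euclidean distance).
(2.5, 2, 0.5)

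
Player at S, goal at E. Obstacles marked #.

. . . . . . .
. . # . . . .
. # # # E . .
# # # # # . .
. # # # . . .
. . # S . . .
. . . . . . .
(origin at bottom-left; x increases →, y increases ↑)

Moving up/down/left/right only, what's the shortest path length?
6
(one shortest path: (3, 1) → (4, 1) → (5, 1) → (5, 2) → (5, 3) → (5, 4) → (4, 4))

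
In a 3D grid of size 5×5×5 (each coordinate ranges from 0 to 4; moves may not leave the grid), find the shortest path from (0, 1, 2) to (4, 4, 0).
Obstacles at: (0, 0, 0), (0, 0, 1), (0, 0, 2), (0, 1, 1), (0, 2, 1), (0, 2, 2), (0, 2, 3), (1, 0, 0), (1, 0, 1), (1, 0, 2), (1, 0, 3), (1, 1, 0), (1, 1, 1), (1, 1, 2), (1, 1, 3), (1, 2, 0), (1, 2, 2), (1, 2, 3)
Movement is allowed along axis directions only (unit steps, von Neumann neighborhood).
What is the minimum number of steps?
13
(one shortest path: (0, 1, 2) → (0, 1, 3) → (0, 1, 4) → (1, 1, 4) → (2, 1, 4) → (3, 1, 4) → (4, 1, 4) → (4, 2, 4) → (4, 3, 4) → (4, 4, 4) → (4, 4, 3) → (4, 4, 2) → (4, 4, 1) → (4, 4, 0))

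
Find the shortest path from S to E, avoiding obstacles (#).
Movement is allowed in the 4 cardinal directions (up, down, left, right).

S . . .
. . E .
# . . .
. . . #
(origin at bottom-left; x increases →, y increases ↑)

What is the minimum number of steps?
3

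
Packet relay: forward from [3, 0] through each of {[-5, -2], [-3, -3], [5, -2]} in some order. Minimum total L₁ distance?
16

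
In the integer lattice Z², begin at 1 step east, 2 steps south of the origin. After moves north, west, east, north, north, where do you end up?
(1, 1)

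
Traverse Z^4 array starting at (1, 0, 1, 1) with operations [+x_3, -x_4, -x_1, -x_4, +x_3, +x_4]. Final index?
(0, 0, 3, 0)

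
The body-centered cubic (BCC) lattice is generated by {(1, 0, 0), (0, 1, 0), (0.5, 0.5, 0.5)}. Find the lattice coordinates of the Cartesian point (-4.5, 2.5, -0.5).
-4b₁ + 3b₂ - b₃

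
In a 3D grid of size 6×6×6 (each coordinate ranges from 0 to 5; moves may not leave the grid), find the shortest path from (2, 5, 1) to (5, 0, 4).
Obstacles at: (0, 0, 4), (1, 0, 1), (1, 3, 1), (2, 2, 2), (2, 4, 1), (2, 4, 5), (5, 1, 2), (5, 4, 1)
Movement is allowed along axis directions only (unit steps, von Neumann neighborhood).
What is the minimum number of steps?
11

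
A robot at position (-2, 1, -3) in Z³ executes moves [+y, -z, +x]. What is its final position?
(-1, 2, -4)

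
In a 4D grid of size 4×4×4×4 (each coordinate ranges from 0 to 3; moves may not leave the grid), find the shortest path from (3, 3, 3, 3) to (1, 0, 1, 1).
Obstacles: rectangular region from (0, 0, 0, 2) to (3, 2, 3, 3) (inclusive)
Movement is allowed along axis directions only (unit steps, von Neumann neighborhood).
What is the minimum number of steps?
9
(one shortest path: (3, 3, 3, 3) → (2, 3, 3, 3) → (1, 3, 3, 3) → (1, 3, 2, 3) → (1, 3, 1, 3) → (1, 3, 1, 2) → (1, 3, 1, 1) → (1, 2, 1, 1) → (1, 1, 1, 1) → (1, 0, 1, 1))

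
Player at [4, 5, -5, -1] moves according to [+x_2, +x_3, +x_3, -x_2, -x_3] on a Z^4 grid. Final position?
(4, 5, -4, -1)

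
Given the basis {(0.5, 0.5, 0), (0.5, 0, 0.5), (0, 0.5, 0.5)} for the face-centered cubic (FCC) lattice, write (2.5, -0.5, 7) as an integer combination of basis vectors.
-5b₁ + 10b₂ + 4b₃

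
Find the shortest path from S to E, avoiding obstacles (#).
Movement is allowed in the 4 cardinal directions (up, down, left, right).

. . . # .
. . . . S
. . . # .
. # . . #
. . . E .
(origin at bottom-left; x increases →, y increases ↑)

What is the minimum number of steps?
6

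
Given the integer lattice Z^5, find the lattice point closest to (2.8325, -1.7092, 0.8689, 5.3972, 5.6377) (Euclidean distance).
(3, -2, 1, 5, 6)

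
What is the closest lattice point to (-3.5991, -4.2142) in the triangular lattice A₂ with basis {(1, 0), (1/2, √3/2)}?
(-3.5, -4.33)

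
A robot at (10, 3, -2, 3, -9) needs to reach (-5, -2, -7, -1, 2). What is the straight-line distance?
20.2978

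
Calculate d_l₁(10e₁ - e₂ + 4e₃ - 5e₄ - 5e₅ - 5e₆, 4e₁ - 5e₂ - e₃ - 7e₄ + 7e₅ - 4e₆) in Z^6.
30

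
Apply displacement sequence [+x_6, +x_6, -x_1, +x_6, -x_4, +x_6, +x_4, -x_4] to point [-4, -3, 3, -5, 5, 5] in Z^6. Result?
(-5, -3, 3, -6, 5, 9)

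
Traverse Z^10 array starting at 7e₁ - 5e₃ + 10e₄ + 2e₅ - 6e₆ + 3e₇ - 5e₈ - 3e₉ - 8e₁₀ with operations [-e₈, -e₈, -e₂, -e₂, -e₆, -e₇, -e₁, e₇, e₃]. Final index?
(6, -2, -4, 10, 2, -7, 3, -7, -3, -8)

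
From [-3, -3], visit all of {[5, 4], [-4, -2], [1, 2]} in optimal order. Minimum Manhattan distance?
17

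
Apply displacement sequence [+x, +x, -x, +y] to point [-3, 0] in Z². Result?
(-2, 1)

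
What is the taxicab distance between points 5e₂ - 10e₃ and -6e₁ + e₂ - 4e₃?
16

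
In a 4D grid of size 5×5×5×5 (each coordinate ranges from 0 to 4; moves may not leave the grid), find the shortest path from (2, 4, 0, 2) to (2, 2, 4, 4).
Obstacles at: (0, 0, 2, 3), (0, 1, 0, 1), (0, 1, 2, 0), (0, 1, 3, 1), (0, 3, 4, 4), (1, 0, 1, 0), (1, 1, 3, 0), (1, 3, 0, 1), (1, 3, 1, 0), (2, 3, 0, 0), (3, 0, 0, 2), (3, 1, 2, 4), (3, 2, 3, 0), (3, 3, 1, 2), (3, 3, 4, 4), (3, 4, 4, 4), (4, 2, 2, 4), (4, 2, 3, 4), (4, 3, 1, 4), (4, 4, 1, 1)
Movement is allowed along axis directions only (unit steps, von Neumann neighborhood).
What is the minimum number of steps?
8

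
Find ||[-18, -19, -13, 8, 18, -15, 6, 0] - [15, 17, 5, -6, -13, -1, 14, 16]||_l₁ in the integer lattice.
170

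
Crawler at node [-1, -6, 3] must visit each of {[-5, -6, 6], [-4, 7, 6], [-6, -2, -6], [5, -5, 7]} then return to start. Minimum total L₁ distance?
78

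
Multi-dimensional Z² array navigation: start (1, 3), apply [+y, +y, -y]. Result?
(1, 4)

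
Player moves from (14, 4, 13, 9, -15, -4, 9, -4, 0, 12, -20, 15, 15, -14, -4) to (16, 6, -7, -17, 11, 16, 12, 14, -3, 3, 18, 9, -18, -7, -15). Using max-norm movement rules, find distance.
38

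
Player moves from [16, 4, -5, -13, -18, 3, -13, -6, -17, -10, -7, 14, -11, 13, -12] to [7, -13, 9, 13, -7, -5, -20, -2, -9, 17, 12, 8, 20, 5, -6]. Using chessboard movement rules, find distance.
31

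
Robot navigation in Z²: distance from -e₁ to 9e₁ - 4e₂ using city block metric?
14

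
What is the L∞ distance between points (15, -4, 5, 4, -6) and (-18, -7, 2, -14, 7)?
33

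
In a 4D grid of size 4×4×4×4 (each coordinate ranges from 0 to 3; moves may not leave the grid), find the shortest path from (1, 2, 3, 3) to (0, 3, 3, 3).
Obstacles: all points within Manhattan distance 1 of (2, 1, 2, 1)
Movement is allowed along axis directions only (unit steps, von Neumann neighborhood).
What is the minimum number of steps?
2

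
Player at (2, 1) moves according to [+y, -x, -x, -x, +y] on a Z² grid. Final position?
(-1, 3)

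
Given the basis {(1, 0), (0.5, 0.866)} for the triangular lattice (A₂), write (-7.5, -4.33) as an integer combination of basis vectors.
-5b₁ - 5b₂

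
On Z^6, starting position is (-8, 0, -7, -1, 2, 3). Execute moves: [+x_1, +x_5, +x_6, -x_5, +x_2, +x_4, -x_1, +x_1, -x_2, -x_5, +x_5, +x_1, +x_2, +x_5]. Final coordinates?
(-6, 1, -7, 0, 3, 4)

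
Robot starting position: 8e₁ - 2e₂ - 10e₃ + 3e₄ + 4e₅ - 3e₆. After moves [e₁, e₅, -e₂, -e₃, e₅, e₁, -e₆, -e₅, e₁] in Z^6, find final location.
(11, -3, -11, 3, 5, -4)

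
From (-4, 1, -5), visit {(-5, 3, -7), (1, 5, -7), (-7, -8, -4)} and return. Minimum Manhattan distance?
48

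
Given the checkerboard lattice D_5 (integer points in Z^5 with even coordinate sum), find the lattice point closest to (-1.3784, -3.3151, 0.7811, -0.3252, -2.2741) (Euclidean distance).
(-2, -3, 1, 0, -2)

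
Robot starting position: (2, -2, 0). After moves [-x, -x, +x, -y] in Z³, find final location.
(1, -3, 0)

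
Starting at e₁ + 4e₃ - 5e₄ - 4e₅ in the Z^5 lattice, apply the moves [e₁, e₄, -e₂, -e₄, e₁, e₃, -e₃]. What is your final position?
(3, -1, 4, -5, -4)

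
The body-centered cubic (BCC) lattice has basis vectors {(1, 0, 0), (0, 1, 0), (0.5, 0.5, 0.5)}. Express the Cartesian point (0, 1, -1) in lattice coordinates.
b₁ + 2b₂ - 2b₃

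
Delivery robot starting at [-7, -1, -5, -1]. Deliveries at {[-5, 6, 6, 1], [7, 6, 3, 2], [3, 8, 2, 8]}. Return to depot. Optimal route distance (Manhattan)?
86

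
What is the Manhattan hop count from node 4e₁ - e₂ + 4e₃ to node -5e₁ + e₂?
15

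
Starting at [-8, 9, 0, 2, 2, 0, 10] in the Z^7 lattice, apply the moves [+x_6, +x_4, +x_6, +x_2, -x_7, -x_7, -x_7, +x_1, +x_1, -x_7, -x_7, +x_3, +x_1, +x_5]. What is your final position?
(-5, 10, 1, 3, 3, 2, 5)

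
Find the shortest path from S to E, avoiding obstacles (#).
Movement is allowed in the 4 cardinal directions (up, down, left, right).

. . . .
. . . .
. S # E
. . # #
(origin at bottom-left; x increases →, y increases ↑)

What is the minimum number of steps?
4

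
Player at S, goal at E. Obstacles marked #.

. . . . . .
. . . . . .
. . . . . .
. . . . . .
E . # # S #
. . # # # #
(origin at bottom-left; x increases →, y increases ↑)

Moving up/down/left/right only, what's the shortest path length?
6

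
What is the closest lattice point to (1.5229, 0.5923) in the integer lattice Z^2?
(2, 1)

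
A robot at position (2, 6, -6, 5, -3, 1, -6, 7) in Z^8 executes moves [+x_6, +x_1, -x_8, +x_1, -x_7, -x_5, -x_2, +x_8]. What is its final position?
(4, 5, -6, 5, -4, 2, -7, 7)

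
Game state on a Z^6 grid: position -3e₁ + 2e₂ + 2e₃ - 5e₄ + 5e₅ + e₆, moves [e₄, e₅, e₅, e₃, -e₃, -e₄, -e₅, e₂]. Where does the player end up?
(-3, 3, 2, -5, 6, 1)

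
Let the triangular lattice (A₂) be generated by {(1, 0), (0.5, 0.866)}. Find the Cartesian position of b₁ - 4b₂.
(-1, -3.464)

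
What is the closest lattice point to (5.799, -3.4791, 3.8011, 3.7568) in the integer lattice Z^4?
(6, -3, 4, 4)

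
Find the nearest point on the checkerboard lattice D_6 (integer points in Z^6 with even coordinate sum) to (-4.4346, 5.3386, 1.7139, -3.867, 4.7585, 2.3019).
(-4, 5, 2, -4, 5, 2)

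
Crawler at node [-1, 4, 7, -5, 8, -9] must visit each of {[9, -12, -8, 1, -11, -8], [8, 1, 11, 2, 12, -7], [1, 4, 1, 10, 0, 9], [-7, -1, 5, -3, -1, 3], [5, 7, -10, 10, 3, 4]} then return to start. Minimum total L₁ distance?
246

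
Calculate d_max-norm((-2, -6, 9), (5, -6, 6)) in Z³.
7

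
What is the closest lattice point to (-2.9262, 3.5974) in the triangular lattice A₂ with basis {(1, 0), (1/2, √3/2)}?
(-3, 3.464)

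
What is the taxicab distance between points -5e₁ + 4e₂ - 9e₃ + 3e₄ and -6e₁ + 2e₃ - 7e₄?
26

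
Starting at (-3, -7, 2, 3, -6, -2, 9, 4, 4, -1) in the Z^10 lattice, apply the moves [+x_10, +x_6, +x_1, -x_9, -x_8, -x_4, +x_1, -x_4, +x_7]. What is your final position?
(-1, -7, 2, 1, -6, -1, 10, 3, 3, 0)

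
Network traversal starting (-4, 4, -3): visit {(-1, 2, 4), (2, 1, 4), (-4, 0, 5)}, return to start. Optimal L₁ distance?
36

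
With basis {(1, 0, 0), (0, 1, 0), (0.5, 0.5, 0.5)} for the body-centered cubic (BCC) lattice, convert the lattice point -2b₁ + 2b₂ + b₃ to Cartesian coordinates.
(-1.5, 2.5, 0.5)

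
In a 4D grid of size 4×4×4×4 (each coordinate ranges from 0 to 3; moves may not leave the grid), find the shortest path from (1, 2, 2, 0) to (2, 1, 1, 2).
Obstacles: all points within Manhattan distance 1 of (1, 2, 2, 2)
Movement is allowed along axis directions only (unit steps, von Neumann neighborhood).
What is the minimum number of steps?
5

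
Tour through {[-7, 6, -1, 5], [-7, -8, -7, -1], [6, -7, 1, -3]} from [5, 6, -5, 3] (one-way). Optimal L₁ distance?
68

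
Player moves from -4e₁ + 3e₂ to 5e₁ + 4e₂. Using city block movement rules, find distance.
10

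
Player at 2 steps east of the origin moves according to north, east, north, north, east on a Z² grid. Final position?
(4, 3)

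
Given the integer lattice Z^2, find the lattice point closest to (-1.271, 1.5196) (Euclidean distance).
(-1, 2)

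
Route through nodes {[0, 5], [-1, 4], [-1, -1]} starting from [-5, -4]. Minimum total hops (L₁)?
14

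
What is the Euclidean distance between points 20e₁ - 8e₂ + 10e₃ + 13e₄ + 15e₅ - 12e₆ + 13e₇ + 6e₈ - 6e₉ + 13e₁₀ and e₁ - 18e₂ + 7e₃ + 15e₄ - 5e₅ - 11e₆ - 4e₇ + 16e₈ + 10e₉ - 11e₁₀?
45.7821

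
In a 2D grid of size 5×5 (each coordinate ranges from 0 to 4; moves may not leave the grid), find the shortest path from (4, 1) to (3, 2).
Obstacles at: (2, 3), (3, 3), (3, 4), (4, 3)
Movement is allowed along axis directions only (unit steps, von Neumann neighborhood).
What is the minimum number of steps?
2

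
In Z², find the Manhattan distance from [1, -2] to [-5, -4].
8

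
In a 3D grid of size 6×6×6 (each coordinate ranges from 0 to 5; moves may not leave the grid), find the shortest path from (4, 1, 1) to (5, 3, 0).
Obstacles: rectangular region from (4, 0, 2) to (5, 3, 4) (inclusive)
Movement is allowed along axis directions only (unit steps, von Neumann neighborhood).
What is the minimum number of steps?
4
(one shortest path: (4, 1, 1) → (5, 1, 1) → (5, 2, 1) → (5, 3, 1) → (5, 3, 0))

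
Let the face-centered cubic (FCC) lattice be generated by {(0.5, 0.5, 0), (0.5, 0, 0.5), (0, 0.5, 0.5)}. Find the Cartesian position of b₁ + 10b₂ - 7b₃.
(5.5, -3, 1.5)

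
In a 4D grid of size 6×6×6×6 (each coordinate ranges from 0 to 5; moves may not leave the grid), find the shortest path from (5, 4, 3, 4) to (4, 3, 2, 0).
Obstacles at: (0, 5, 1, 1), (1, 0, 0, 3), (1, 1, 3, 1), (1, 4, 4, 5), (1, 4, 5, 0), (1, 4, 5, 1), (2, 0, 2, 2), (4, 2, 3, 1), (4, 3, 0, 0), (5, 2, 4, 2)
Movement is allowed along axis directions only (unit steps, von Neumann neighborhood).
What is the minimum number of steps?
7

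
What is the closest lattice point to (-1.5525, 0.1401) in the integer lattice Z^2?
(-2, 0)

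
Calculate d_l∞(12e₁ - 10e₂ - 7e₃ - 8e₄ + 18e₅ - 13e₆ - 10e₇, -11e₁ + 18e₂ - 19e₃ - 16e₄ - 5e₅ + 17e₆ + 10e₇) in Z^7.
30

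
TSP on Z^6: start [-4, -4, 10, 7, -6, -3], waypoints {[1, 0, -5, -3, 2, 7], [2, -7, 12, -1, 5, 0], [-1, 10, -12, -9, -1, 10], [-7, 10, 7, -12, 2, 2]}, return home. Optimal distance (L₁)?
192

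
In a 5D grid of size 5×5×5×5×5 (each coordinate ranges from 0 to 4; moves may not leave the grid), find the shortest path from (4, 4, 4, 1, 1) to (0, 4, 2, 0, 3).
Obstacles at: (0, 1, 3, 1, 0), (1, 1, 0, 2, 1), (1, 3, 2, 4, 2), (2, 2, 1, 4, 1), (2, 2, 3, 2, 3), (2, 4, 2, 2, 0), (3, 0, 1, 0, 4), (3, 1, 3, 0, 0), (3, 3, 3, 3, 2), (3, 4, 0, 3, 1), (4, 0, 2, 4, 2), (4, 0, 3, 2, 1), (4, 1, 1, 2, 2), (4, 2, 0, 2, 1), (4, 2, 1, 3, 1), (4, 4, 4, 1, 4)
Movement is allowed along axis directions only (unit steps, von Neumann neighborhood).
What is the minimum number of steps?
9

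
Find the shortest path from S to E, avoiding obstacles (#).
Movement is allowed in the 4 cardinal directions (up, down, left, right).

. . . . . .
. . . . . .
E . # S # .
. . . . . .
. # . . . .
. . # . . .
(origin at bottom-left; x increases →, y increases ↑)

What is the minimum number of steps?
5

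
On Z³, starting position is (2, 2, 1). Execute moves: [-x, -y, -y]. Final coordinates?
(1, 0, 1)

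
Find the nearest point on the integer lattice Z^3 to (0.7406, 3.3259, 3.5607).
(1, 3, 4)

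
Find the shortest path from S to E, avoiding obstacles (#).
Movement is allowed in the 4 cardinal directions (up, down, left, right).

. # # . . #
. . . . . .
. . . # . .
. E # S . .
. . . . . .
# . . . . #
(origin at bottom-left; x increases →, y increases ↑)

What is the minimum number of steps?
4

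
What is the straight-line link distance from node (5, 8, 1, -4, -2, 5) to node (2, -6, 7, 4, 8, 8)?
20.347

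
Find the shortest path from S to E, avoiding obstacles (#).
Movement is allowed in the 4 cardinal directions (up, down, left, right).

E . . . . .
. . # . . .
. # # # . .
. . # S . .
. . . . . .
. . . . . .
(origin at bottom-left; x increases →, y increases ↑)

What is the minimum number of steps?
8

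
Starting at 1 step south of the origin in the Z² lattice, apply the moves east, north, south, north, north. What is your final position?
(1, 1)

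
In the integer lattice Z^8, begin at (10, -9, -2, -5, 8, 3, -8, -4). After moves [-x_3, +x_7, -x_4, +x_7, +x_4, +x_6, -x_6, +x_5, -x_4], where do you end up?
(10, -9, -3, -6, 9, 3, -6, -4)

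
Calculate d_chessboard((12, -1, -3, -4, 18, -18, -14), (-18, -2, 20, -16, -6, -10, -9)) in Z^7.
30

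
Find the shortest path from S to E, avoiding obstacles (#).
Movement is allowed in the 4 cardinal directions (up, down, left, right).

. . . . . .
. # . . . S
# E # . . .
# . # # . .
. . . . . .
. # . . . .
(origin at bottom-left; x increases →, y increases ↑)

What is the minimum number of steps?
9
(one shortest path: (5, 4) → (4, 4) → (4, 3) → (4, 2) → (4, 1) → (3, 1) → (2, 1) → (1, 1) → (1, 2) → (1, 3))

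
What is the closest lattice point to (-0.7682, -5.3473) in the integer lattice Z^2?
(-1, -5)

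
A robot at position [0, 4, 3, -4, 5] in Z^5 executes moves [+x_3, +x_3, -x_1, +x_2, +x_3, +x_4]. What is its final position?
(-1, 5, 6, -3, 5)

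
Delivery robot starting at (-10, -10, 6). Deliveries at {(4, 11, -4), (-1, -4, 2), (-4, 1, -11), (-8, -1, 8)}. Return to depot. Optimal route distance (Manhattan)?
108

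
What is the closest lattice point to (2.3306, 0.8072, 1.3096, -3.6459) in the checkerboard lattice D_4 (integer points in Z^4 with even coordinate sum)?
(2, 1, 1, -4)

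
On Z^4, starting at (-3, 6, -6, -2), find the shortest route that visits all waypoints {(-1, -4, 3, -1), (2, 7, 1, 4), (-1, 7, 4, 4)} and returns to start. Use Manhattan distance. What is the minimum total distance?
64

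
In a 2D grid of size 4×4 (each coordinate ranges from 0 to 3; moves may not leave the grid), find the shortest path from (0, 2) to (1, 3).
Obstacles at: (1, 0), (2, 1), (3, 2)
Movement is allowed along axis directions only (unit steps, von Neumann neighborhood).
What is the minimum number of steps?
2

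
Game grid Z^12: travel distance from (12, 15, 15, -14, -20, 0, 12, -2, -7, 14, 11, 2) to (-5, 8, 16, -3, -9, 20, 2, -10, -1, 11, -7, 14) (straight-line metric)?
40.7185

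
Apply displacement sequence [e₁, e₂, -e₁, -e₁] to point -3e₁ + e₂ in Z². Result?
(-4, 2)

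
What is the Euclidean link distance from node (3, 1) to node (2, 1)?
1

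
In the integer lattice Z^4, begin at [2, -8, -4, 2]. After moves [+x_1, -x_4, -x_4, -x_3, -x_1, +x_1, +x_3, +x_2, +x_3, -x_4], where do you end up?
(3, -7, -3, -1)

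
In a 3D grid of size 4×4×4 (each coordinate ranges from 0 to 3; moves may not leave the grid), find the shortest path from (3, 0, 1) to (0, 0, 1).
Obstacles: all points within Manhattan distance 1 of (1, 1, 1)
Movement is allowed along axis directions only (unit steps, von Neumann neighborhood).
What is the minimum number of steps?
5
(one shortest path: (3, 0, 1) → (2, 0, 1) → (2, 0, 0) → (1, 0, 0) → (0, 0, 0) → (0, 0, 1))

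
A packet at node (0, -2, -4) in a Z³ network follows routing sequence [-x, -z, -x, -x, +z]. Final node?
(-3, -2, -4)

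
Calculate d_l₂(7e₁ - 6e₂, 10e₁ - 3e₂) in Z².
4.24264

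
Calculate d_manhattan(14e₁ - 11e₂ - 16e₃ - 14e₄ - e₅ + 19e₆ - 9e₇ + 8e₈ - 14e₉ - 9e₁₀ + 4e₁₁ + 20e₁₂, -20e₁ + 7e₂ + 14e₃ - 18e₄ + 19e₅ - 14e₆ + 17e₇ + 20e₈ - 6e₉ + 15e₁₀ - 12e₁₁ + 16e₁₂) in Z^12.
229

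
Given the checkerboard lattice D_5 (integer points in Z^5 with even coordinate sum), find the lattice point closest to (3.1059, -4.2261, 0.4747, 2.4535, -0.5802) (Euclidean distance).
(3, -4, 0, 2, -1)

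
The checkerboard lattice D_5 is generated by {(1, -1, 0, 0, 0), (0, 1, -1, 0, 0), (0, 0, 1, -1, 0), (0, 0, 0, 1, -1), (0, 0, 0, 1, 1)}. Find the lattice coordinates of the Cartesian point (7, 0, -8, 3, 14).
7b₁ + 7b₂ - b₃ - 6b₄ + 8b₅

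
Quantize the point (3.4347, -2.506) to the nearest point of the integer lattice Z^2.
(3, -3)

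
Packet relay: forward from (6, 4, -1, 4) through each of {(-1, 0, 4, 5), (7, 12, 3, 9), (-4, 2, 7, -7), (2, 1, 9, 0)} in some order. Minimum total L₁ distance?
73
(one optimal route: (6, 4, -1, 4) → (7, 12, 3, 9) → (-1, 0, 4, 5) → (2, 1, 9, 0) → (-4, 2, 7, -7))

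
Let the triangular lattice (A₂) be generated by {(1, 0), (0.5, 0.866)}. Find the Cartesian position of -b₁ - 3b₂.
(-2.5, -2.598)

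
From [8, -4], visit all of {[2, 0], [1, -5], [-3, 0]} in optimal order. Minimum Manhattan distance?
19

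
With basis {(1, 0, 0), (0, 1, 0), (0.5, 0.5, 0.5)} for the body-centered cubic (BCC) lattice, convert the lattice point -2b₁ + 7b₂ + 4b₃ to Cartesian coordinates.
(0, 9, 2)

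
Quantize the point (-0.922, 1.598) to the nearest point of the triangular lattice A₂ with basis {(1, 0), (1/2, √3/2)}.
(-1, 1.732)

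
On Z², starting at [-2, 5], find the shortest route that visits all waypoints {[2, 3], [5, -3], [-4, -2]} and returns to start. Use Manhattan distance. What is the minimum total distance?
34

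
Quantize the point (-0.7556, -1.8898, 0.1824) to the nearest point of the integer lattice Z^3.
(-1, -2, 0)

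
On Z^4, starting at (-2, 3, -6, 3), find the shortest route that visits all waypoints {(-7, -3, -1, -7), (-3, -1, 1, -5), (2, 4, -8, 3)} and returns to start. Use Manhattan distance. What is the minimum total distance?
70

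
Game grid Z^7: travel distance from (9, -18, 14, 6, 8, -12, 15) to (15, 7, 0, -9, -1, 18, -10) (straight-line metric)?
51.8459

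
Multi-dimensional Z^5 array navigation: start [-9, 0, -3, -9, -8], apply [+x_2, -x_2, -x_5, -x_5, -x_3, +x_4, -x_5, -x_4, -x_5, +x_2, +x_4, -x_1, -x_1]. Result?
(-11, 1, -4, -8, -12)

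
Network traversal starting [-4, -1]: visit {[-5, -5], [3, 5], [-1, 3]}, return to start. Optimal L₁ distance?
36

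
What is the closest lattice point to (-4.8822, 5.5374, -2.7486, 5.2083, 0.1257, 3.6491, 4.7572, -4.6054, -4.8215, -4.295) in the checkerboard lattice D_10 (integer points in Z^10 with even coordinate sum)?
(-5, 6, -3, 5, 0, 4, 5, -5, -5, -4)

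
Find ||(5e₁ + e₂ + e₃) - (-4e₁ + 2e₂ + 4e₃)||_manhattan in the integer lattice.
13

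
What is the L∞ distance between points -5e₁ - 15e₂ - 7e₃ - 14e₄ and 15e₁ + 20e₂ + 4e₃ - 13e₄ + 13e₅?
35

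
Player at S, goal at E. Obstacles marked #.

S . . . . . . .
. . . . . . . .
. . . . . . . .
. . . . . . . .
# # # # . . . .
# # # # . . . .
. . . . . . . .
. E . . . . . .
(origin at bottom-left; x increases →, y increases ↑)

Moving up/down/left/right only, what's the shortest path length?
14
(one shortest path: (0, 7) → (1, 7) → (2, 7) → (3, 7) → (4, 7) → (4, 6) → (4, 5) → (4, 4) → (4, 3) → (4, 2) → (4, 1) → (3, 1) → (2, 1) → (1, 1) → (1, 0))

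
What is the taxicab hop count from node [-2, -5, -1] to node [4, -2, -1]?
9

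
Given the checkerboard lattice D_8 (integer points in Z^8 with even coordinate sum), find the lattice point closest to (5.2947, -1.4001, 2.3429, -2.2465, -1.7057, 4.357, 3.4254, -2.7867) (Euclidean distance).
(5, -1, 2, -2, -2, 4, 3, -3)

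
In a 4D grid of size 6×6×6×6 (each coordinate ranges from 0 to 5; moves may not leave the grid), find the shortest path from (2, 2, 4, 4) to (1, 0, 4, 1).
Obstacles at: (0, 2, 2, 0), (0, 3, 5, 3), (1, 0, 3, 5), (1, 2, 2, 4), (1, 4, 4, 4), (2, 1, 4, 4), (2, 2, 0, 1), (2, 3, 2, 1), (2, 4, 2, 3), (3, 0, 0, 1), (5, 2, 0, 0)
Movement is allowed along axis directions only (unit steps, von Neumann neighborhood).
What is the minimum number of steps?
6
(one shortest path: (2, 2, 4, 4) → (1, 2, 4, 4) → (1, 1, 4, 4) → (1, 0, 4, 4) → (1, 0, 4, 3) → (1, 0, 4, 2) → (1, 0, 4, 1))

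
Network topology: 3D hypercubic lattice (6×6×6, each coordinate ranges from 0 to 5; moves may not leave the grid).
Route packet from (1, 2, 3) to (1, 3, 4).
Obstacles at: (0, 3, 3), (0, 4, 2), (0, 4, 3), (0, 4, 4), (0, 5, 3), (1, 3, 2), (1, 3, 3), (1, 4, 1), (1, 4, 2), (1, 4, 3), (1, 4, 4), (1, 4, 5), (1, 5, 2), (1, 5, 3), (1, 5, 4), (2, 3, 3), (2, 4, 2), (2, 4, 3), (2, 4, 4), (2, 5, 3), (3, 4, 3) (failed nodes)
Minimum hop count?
2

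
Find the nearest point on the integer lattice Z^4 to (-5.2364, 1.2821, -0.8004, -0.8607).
(-5, 1, -1, -1)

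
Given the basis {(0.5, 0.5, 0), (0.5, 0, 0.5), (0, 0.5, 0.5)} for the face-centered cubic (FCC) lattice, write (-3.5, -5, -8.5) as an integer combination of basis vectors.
-7b₂ - 10b₃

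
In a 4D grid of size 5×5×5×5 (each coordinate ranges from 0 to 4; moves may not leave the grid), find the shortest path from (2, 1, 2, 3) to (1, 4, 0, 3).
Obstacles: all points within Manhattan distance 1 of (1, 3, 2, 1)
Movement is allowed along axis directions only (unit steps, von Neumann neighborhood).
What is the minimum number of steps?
6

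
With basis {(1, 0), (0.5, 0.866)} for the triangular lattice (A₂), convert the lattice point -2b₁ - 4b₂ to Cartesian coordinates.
(-4, -3.464)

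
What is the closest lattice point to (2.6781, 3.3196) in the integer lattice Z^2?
(3, 3)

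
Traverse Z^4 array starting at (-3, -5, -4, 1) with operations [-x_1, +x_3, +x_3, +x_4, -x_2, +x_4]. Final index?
(-4, -6, -2, 3)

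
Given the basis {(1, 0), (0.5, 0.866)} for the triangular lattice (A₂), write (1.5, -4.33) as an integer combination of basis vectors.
4b₁ - 5b₂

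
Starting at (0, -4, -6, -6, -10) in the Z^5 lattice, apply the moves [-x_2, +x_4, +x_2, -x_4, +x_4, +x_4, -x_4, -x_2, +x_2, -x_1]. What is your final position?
(-1, -4, -6, -5, -10)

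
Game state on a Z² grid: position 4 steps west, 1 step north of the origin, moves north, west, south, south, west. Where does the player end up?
(-6, 0)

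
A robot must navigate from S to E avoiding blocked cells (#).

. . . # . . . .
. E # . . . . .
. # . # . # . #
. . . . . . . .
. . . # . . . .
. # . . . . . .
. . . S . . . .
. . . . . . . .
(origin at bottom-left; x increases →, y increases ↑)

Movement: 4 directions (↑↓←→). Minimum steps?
9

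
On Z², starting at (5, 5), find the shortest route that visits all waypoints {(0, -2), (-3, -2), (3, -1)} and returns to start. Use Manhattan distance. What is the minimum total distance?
30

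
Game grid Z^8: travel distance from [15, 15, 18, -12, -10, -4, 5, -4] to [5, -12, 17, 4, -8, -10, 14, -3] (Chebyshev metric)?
27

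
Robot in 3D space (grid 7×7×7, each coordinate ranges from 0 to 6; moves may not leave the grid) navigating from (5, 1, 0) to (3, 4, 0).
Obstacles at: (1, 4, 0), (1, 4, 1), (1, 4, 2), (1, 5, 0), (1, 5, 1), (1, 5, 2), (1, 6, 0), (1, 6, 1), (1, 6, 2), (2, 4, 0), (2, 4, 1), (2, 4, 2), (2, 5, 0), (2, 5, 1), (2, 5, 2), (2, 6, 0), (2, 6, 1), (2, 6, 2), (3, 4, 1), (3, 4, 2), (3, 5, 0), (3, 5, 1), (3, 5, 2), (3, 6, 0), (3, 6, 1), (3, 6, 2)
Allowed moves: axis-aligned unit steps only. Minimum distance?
5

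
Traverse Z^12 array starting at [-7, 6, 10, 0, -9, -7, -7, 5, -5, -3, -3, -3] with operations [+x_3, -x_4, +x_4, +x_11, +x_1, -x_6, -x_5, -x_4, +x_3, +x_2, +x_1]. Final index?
(-5, 7, 12, -1, -10, -8, -7, 5, -5, -3, -2, -3)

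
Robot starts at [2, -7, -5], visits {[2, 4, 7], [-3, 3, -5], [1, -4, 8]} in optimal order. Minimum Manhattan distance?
43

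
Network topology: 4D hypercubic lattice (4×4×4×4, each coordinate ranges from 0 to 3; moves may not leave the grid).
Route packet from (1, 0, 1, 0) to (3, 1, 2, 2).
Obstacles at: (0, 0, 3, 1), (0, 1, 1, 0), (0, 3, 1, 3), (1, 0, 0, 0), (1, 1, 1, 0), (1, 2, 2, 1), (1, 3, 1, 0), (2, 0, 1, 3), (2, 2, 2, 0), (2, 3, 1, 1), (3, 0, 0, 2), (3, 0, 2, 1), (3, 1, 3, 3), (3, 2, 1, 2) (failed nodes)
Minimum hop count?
6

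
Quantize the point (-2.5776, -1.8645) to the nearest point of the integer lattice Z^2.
(-3, -2)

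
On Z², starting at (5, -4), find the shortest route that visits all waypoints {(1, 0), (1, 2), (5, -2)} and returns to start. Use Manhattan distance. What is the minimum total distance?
20
(one optimal route: (5, -4) → (1, 0) → (1, 2) → (5, -2) → (5, -4))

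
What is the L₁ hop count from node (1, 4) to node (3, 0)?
6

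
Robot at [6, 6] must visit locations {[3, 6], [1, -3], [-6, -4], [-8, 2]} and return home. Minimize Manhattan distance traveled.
48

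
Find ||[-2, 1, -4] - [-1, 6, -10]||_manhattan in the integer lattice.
12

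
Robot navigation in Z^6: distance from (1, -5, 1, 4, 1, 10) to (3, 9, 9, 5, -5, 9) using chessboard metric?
14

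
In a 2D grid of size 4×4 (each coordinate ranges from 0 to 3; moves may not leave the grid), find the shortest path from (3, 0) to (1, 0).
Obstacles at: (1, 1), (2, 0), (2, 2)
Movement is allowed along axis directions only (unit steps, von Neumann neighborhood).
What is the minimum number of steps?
10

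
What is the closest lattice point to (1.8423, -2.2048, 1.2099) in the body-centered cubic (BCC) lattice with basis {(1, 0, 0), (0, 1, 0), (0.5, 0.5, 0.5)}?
(2, -2, 1)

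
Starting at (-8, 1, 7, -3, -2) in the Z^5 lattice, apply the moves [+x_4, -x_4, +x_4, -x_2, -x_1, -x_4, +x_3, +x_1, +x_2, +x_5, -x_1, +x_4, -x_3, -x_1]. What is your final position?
(-10, 1, 7, -2, -1)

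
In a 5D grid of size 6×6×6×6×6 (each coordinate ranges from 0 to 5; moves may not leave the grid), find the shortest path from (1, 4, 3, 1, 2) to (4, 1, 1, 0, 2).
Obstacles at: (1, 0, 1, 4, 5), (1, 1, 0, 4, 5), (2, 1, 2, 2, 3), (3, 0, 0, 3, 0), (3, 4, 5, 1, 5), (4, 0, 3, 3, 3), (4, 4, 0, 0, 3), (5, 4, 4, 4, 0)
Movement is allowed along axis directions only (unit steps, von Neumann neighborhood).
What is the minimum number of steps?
9
(one shortest path: (1, 4, 3, 1, 2) → (2, 4, 3, 1, 2) → (3, 4, 3, 1, 2) → (4, 4, 3, 1, 2) → (4, 3, 3, 1, 2) → (4, 2, 3, 1, 2) → (4, 1, 3, 1, 2) → (4, 1, 2, 1, 2) → (4, 1, 1, 1, 2) → (4, 1, 1, 0, 2))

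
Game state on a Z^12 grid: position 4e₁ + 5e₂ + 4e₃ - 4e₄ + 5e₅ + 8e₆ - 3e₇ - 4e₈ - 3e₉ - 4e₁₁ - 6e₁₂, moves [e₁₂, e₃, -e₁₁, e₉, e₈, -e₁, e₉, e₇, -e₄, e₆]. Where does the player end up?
(3, 5, 5, -5, 5, 9, -2, -3, -1, 0, -5, -5)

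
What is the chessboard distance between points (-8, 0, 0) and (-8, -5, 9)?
9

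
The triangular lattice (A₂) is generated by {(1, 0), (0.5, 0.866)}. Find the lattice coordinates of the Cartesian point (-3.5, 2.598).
-5b₁ + 3b₂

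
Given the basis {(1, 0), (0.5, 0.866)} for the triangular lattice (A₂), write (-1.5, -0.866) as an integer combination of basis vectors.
-b₁ - b₂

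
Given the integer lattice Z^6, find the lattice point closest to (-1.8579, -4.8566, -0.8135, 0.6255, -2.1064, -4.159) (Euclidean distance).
(-2, -5, -1, 1, -2, -4)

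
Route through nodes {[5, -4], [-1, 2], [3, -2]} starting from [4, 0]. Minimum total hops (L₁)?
17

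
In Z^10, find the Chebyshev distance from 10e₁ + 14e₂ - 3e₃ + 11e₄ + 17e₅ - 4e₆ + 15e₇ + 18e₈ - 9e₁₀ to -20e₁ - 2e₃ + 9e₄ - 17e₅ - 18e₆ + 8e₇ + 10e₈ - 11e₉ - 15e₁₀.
34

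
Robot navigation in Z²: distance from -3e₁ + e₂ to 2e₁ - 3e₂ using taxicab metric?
9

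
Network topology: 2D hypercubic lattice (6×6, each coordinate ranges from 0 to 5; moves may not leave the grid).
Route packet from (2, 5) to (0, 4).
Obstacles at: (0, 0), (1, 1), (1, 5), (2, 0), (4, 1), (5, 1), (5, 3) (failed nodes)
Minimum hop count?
3
(one shortest path: (2, 5) → (2, 4) → (1, 4) → (0, 4))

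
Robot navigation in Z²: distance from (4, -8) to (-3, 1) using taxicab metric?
16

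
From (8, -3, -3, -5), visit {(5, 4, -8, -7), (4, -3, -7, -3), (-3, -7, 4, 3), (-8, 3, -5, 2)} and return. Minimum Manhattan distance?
104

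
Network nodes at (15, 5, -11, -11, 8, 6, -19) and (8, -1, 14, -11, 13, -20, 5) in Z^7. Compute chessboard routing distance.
26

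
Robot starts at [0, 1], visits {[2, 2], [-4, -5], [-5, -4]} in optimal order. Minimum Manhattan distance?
18
(one optimal route: (0, 1) → (2, 2) → (-4, -5) → (-5, -4))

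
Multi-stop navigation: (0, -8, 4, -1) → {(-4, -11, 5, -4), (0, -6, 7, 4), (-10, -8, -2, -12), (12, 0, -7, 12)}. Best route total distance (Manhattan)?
110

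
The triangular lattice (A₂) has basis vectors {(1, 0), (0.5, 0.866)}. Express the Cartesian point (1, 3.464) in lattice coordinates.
-b₁ + 4b₂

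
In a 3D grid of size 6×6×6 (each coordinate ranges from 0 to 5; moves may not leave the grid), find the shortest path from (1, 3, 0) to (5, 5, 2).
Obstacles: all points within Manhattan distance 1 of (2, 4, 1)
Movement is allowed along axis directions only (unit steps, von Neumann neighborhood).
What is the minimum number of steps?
8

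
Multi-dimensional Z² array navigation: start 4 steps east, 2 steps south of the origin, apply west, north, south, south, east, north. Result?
(4, -2)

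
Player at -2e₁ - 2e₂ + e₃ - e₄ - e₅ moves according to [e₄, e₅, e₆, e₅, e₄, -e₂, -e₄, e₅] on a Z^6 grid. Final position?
(-2, -3, 1, 0, 2, 1)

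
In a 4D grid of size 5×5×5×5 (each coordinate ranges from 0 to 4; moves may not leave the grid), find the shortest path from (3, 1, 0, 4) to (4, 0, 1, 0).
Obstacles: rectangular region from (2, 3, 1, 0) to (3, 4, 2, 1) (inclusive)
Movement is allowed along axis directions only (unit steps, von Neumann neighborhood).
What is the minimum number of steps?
7
(one shortest path: (3, 1, 0, 4) → (4, 1, 0, 4) → (4, 0, 0, 4) → (4, 0, 1, 4) → (4, 0, 1, 3) → (4, 0, 1, 2) → (4, 0, 1, 1) → (4, 0, 1, 0))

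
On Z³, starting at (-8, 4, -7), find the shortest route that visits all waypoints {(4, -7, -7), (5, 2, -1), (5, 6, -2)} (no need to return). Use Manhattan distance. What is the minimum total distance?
41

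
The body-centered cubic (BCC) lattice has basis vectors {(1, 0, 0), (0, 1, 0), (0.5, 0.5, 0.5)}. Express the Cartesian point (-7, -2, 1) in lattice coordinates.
-8b₁ - 3b₂ + 2b₃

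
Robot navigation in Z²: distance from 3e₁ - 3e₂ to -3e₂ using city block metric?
3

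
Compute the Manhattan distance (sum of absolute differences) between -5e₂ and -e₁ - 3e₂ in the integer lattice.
3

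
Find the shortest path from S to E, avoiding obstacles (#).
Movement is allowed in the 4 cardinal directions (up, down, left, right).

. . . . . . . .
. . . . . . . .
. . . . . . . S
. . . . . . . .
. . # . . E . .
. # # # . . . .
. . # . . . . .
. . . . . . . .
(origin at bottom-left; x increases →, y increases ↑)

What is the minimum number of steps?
4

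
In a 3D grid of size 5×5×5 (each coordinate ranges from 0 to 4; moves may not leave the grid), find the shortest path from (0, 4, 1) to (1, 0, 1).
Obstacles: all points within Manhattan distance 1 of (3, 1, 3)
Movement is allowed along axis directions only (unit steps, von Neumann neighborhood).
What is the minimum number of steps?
5
(one shortest path: (0, 4, 1) → (1, 4, 1) → (1, 3, 1) → (1, 2, 1) → (1, 1, 1) → (1, 0, 1))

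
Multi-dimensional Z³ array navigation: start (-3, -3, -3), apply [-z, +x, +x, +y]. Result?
(-1, -2, -4)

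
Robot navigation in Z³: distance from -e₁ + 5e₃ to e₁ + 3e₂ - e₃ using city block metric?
11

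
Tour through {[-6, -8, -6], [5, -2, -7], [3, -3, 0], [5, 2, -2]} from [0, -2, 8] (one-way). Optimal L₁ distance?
48
(one optimal route: (0, -2, 8) → (3, -3, 0) → (5, 2, -2) → (5, -2, -7) → (-6, -8, -6))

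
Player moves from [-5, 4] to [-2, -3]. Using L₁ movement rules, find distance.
10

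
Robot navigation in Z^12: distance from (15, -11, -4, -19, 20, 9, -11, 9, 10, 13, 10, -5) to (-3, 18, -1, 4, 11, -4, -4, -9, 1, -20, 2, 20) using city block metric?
195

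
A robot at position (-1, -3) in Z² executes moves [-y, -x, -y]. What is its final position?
(-2, -5)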